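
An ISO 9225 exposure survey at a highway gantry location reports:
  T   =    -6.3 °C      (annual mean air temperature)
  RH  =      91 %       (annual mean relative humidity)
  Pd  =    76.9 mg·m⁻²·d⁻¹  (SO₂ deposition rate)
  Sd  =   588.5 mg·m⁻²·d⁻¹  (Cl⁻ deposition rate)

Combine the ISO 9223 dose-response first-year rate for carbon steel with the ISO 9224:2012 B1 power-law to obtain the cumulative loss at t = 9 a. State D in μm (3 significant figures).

carbon steel: T≤10 °C ⇒ hinge +0.150·(-6.3−10) = -2.4450
  SO₂ term: 1.77·76.9^0.52·exp(0.02·91-2.4450) = 9.062
  Cl⁻ term: 0.102·588.5^0.62·exp(0.033·91+0.04·-6.3) = 83.29
  sum: 9.062 + 83.29 → r_corr = 92.35 μm/a
ISO 9224: D(t) = r_corr · t^b with b = 0.523 (carbon steel, B1)
  D(9) = 92.35 × 9^0.523 = 92.35 × 3.156 = 291.4 μm

D(9) = 291 μm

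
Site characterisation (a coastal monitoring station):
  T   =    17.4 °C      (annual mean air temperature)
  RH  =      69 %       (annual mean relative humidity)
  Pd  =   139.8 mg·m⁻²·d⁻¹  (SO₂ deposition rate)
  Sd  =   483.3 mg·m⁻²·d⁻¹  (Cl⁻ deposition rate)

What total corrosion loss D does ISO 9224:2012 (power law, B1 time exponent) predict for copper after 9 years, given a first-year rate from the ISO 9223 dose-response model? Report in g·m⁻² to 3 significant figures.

copper: T>10 °C ⇒ hinge -0.080·(17.4−10) = -0.5920
  Pd branch = 0.0053·Pd^0.26·e^(0.059·RH+f) = 0.6209 μm/a
  Sd branch = 0.01025·Sd^0.27·e^(0.036·RH+0.049·T) = 1.529 μm/a
  r_corr = 0.6209 + 1.529 = 2.15 μm/a
Long-term exponent b (ISO 9224 Table 2, B1) = 0.667
  D(9) = 2.15 × 9^0.667 = 2.15 × 4.33 = 9.311 μm
  Mass loss = 9.311 μm × 8.96 g/cm³ = 83.42 g·m⁻²

D(9) = 83.4 g·m⁻²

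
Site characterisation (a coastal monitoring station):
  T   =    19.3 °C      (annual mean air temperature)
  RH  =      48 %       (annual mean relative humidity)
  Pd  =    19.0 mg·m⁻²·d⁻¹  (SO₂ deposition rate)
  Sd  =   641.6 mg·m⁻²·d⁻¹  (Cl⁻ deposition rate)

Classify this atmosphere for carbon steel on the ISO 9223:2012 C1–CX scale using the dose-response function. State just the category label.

carbon steel: f(T) = -0.054·(T−10) [T>10 °C] = -0.5022
  SO₂ term: 1.77·19.0^0.52·exp(0.02·48-0.5022) = 12.93
  Sd branch = 0.102·Sd^0.62·e^(0.033·RH+0.04·T) = 59.2 μm/a
  sum: 12.93 + 59.2 → r_corr = 72.13 μm/a
72.1 μm/a falls in (50, 80] for carbon steel → category C4

C4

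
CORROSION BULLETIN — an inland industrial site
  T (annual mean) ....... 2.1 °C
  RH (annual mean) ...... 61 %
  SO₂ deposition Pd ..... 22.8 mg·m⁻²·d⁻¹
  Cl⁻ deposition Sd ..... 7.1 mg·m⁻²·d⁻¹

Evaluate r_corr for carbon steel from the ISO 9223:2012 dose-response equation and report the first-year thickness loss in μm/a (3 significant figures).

r_corr = 12.1 μm/a

carbon steel: T≤10 °C ⇒ hinge +0.150·(2.1−10) = -1.1850
  SO₂ term: 1.77·22.8^0.52·exp(0.02·61-1.1850) = 9.318
  Sd branch = 0.102·Sd^0.62·e^(0.033·RH+0.04·T) = 2.8 μm/a
  r_corr = 9.318 + 2.8 = 12.12 μm/a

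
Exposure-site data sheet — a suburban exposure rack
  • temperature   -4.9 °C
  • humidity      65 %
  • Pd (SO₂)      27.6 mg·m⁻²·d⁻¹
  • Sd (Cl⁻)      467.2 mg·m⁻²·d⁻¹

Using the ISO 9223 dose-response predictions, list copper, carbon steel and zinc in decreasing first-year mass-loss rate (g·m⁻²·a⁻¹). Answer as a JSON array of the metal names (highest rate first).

copper: T≤10 °C ⇒ hinge +0.126·(-4.9−10) = -1.8774
  sulphur-dioxide contribution → 0.08894 μm/a
  chloride contribution → 0.44 μm/a
  ⇒ r_corr(copper) = 0.529 μm/a
  mass loss = 0.529 μm/a × 8.96 g/cm³ = 4.739 g·m⁻²·a⁻¹
carbon steel: f(T) = +0.150·(T−10) [T≤10 °C] = -2.2350
  sulphur-dioxide contribution → 3.901 μm/a
  chloride contribution → 32.37 μm/a
  total first-year rate 36.27 μm/a
  mass loss = 36.27 μm/a × 7.85 g/cm³ = 284.7 g·m⁻²·a⁻¹
zinc: T≤10 °C ⇒ hinge +0.038·(-4.9−10) = -0.5662
  sulphur-dioxide contribution → 0.6269 μm/a
  chloride contribution → 0.6451 μm/a
  ⇒ r_corr(zinc) = 1.272 μm/a
  mass loss = 1.272 μm/a × 7.14 g/cm³ = 9.082 g·m⁻²·a⁻¹
Ordering by g·m⁻²·a⁻¹: carbon steel (285) > zinc (9.08) > copper (4.74)

["carbon steel", "zinc", "copper"]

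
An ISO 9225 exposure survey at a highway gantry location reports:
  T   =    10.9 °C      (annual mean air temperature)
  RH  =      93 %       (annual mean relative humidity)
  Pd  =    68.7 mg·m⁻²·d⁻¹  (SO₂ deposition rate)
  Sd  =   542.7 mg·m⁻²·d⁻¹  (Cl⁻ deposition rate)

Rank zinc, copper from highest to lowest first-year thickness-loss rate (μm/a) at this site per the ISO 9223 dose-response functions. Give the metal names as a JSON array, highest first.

["zinc", "copper"]

zinc: temperature factor f = -0.071·(0.9) = -0.0639
  Pd branch = 0.0129·Pd^0.44·e^(0.046·RH+f) = 5.611 μm/a
  Cl⁻ term: 0.0175·542.7^0.57·exp(0.008·93+0.085·10.9) = 3.367
  sum: 5.611 + 3.367 → r_corr = 8.977 μm/a
copper: f(T) = -0.080·(T−10) [T>10 °C] = -0.0720
  SO₂ term: 0.0053·68.7^0.26·exp(0.059·93-0.0720) = 3.578
  Sd branch = 0.01025·Sd^0.27·e^(0.036·RH+0.049·T) = 2.723 μm/a
  r_corr = 3.578 + 2.723 = 6.3 μm/a
Ordering by μm/a: zinc (8.98) > copper (6.3)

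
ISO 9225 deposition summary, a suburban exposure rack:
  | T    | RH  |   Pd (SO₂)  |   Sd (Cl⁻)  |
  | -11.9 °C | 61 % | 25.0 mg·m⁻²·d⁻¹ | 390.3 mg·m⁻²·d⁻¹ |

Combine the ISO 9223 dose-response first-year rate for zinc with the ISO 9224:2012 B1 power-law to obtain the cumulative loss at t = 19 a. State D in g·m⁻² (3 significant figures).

D(19) = 54.3 g·m⁻²

zinc: T≤10 °C ⇒ hinge +0.038·(-11.9−10) = -0.8322
  Pd branch = 0.0129·Pd^0.44·e^(0.046·RH+f) = 0.3827 μm/a
  Cl⁻ term: 0.0175·390.3^0.57·exp(0.008·61+0.085·-11.9) = 0.311
  r_corr = 0.3827 + 0.311 = 0.6937 μm/a
Long-term exponent b (ISO 9224 Table 2, B1) = 0.813
  D(19) = 0.6937 × 19^0.813 = 0.6937 × 10.96 = 7.6 μm
  Mass loss = 7.6 μm × 7.14 g/cm³ = 54.27 g·m⁻²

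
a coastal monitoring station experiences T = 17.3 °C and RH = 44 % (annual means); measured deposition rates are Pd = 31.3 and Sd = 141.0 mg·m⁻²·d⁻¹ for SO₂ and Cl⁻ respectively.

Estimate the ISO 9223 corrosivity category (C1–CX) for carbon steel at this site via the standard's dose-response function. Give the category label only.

carbon steel: T>10 °C ⇒ hinge -0.054·(17.3−10) = -0.3942
  Pd branch = 1.77·Pd^0.52·e^(0.02·RH+f) = 17.24 μm/a
  Cl⁻ term: 0.102·141.0^0.62·exp(0.033·44+0.04·17.3) = 18.72
  r_corr = 17.24 + 18.72 = 35.96 μm/a
36 μm/a falls in (25, 50] for carbon steel → category C3

C3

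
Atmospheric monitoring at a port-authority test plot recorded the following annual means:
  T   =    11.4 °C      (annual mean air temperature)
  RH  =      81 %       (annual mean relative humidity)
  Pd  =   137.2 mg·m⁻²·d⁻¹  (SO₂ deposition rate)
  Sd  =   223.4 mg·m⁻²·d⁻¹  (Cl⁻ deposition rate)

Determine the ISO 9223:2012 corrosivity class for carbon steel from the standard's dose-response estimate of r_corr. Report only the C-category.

C5

carbon steel: f(T) = -0.054·(T−10) [T>10 °C] = -0.0756
  sulphur-dioxide contribution → 107.2 μm/a
  chloride contribution → 66.67 μm/a
  ⇒ r_corr(carbon steel) = 173.9 μm/a
Category bounds: 80…200 μm/a bracket r_corr ⇒ C5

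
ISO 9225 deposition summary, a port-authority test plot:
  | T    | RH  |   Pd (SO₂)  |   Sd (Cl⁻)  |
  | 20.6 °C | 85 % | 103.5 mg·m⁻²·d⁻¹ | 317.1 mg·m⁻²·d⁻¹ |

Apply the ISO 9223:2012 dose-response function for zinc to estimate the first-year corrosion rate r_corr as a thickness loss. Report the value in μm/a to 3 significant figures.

r_corr = 7.64 μm/a

zinc: f(T) = -0.071·(T−10) [T>10 °C] = -0.7526
  Pd branch = 0.0129·Pd^0.44·e^(0.046·RH+f) = 2.336 μm/a
  Sd branch = 0.0175·Sd^0.57·e^(0.008·RH+0.085·T) = 5.303 μm/a
  r_corr = 2.336 + 5.303 = 7.638 μm/a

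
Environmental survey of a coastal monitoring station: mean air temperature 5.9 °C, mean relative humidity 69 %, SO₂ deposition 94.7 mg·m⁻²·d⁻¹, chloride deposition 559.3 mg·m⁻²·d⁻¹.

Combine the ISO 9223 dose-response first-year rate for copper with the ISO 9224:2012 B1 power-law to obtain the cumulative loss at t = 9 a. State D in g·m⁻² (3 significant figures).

D(9) = 58.6 g·m⁻²

copper: temperature factor f = +0.126·(-4.1) = -0.5166
  sulphur-dioxide contribution → 0.605 μm/a
  chloride contribution → 0.9056 μm/a
  total first-year rate 1.511 μm/a
ISO 9224: D(t) = r_corr · t^b with b = 0.667 (copper, B1)
  D(9) = 1.511 × 9^0.667 = 1.511 × 4.33 = 6.541 μm
  Mass loss = 6.541 μm × 8.96 g/cm³ = 58.61 g·m⁻²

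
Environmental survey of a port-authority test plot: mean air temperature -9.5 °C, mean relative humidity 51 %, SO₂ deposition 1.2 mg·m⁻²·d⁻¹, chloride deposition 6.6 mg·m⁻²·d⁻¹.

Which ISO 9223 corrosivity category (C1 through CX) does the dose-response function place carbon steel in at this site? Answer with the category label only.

C2

carbon steel: temperature factor f = +0.150·(-19.5) = -2.9250
  SO₂ term: 1.77·1.2^0.52·exp(0.02·51-2.9250) = 0.2896
  Cl⁻ term: 0.102·6.6^0.62·exp(0.033·51+0.04·-9.5) = 1.209
  r_corr = 0.2896 + 1.209 = 1.499 μm/a
1.5 μm/a falls in (1.3, 25] for carbon steel → category C2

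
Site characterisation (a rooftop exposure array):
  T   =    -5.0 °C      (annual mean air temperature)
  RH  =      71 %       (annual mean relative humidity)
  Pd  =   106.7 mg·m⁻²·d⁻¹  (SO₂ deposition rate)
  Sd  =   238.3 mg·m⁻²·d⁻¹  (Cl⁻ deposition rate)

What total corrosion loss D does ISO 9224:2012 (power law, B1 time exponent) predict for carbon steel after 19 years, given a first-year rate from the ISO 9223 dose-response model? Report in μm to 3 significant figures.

carbon steel: f(T) = +0.150·(T−10) [T≤10 °C] = -2.2500
  SO₂ term: 1.77·106.7^0.52·exp(0.02·71-2.2500) = 8.753
  Sd branch = 0.102·Sd^0.62·e^(0.033·RH+0.04·T) = 25.89 μm/a
  sum: 8.753 + 25.89 → r_corr = 34.64 μm/a
Long-term exponent b (ISO 9224 Table 2, B1) = 0.523
  D(19) = 34.64 × 19^0.523 = 34.64 × 4.664 = 161.6 μm

D(19) = 162 μm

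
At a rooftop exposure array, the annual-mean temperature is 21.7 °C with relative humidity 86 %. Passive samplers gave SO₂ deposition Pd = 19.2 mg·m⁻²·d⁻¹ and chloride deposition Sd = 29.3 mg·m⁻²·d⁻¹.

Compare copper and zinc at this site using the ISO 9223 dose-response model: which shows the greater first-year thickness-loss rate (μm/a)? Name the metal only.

copper: f(T) = -0.080·(T−10) [T>10 °C] = -0.9360
  sulphur-dioxide contribution → 0.7162 μm/a
  chloride contribution → 1.634 μm/a
  total first-year rate 2.35 μm/a
zinc: f(T) = -0.071·(T−10) [T>10 °C] = -0.8307
  sulphur-dioxide contribution → 1.078 μm/a
  chloride contribution → 1.51 μm/a
  total first-year rate 2.588 μm/a
Ordering by μm/a: zinc (2.59) > copper (2.35)

zinc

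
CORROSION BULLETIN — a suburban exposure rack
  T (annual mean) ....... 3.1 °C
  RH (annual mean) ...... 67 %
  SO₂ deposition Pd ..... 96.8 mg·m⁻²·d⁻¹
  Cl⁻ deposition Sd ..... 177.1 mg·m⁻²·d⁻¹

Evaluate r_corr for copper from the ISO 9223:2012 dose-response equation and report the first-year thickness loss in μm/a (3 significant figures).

copper: T≤10 °C ⇒ hinge +0.126·(3.1−10) = -0.8694
  SO₂ term: 0.0053·96.8^0.26·exp(0.059·67-0.8694) = 0.38
  Sd branch = 0.01025·Sd^0.27·e^(0.036·RH+0.049·T) = 0.5386 μm/a
  sum: 0.38 + 0.5386 → r_corr = 0.9186 μm/a

r_corr = 0.919 μm/a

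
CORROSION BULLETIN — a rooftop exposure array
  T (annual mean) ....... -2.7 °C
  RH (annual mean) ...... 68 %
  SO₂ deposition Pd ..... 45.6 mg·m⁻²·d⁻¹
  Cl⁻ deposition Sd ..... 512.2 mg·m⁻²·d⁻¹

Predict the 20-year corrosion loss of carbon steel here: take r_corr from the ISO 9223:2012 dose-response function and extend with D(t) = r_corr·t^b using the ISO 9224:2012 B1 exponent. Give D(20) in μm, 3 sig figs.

D(20) = 234 μm

carbon steel: T≤10 °C ⇒ hinge +0.150·(-2.7−10) = -1.9050
  sulphur-dioxide contribution → 7.481 μm/a
  chloride contribution → 41.31 μm/a
  ⇒ r_corr(carbon steel) = 48.8 μm/a
ISO 9224: D(t) = r_corr · t^b with b = 0.523 (carbon steel, B1)
  D(20) = 48.8 × 20^0.523 = 48.8 × 4.791 = 233.8 μm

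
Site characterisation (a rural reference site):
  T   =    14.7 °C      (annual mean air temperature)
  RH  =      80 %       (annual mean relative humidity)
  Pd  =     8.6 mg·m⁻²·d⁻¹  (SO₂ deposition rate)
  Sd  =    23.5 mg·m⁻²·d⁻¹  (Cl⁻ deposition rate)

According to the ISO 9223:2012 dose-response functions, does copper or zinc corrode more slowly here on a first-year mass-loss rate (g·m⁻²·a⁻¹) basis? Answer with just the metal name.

zinc

copper: T>10 °C ⇒ hinge -0.080·(14.7−10) = -0.3760
  sulphur-dioxide contribution → 0.7142 μm/a
  chloride contribution → 0.88 μm/a
  ⇒ r_corr(copper) = 1.594 μm/a
  mass loss = 1.594 μm/a × 8.96 g/cm³ = 14.28 g·m⁻²·a⁻¹
zinc: f(T) = -0.071·(T−10) [T>10 °C] = -0.3337
  sulphur-dioxide contribution → 0.9442 μm/a
  chloride contribution → 0.7001 μm/a
  ⇒ r_corr(zinc) = 1.644 μm/a
  mass loss = 1.644 μm/a × 7.14 g/cm³ = 11.74 g·m⁻²·a⁻¹
Ordering by g·m⁻²·a⁻¹: copper (14.3) > zinc (11.7)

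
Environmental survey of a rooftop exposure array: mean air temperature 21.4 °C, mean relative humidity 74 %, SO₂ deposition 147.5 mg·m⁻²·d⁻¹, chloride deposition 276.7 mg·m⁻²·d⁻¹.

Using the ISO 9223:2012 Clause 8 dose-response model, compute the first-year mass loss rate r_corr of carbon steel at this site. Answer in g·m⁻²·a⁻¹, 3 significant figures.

r_corr = 1.15e+03 g·m⁻²·a⁻¹

carbon steel: T>10 °C ⇒ hinge -0.054·(21.4−10) = -0.6156
  SO₂ term: 1.77·147.5^0.52·exp(0.02·74-0.6156) = 56.38
  Sd branch = 0.102·Sd^0.62·e^(0.033·RH+0.04·T) = 90.15 μm/a
  sum: 56.38 + 90.15 → r_corr = 146.5 μm/a
Convert to mass loss: 146.5 μm/a × 7.85 g/cm³ = 1150 g·m⁻²·a⁻¹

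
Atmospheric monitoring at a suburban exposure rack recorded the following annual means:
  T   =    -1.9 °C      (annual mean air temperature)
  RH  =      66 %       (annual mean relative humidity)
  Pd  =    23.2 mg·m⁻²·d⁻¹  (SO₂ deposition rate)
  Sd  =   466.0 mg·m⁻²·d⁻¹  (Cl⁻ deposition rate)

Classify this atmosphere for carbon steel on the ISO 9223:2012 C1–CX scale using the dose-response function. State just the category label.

C3

carbon steel: f(T) = +0.150·(T−10) [T≤10 °C] = -1.7850
  SO₂ term: 1.77·23.2^0.52·exp(0.02·66-1.7850) = 5.703
  Sd branch = 0.102·Sd^0.62·e^(0.033·RH+0.04·T) = 37.66 μm/a
  sum: 5.703 + 37.66 → r_corr = 43.36 μm/a
ISO 9223 Table 2 (carbon steel): 25 < 43.4 ≤ 50 μm/a ⇒ C3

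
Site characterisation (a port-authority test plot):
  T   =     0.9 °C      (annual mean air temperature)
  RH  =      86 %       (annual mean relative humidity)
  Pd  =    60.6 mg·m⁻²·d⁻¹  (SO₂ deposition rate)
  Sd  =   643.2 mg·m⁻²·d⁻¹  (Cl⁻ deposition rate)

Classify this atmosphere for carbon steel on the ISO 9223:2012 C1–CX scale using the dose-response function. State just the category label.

C5

carbon steel: temperature factor f = +0.150·(-9.1) = -1.3650
  Pd branch = 1.77·Pd^0.52·e^(0.02·RH+f) = 21.33 μm/a
  Sd branch = 0.102·Sd^0.62·e^(0.033·RH+0.04·T) = 99.53 μm/a
  r_corr = 21.33 + 99.53 = 120.9 μm/a
ISO 9223 Table 2 (carbon steel): 80 < 121 ≤ 200 μm/a ⇒ C5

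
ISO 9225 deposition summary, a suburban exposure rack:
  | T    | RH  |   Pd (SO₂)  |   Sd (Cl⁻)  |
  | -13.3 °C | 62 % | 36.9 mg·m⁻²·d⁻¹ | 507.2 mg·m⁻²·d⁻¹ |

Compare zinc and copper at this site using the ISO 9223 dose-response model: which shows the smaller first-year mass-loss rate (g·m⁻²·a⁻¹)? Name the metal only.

zinc: f(T) = +0.038·(T−10) [T≤10 °C] = -0.8854
  Pd branch = 0.0129·Pd^0.44·e^(0.046·RH+f) = 0.451 μm/a
  Cl⁻ term: 0.0175·507.2^0.57·exp(0.008·62+0.085·-13.3) = 0.3232
  sum: 0.451 + 0.3232 → r_corr = 0.7742 μm/a
  mass loss = 0.7742 μm/a × 7.14 g/cm³ = 5.527 g·m⁻²·a⁻¹
copper: f(T) = +0.126·(T−10) [T≤10 °C] = -2.9358
  Pd branch = 0.0053·Pd^0.26·e^(0.059·RH+f) = 0.02788 μm/a
  Sd branch = 0.01025·Sd^0.27·e^(0.036·RH+0.049·T) = 0.2676 μm/a
  r_corr = 0.02788 + 0.2676 = 0.2955 μm/a
  mass loss = 0.2955 μm/a × 8.96 g/cm³ = 2.647 g·m⁻²·a⁻¹
Ordering by g·m⁻²·a⁻¹: zinc (5.53) > copper (2.65)

copper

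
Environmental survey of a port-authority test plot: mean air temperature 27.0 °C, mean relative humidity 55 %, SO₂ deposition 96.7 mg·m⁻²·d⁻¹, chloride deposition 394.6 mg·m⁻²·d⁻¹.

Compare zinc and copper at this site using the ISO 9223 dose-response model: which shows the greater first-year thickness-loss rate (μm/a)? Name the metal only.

zinc

zinc: temperature factor f = -0.071·(17.0) = -1.2070
  SO₂ term: 0.0129·96.7^0.44·exp(0.046·55-1.2070) = 0.362
  Sd branch = 0.0175·Sd^0.57·e^(0.008·RH+0.085·T) = 8.14 μm/a
  r_corr = 0.362 + 8.14 = 8.502 μm/a
copper: f(T) = -0.080·(T−10) [T>10 °C] = -1.3600
  SO₂ term: 0.0053·96.7^0.26·exp(0.059·55-1.3600) = 0.1146
  Cl⁻ term: 0.01025·394.6^0.27·exp(0.036·55+0.049·27.0) = 1.4
  r_corr = 0.1146 + 1.4 = 1.515 μm/a
Ordering by μm/a: zinc (8.5) > copper (1.51)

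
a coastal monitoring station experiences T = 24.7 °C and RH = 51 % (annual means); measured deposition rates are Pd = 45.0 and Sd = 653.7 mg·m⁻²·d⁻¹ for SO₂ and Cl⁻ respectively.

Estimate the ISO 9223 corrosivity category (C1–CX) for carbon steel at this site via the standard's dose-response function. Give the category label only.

C5

carbon steel: temperature factor f = -0.054·(14.7) = -0.7938
  Pd branch = 1.77·Pd^0.52·e^(0.02·RH+f) = 16.07 μm/a
  Sd branch = 0.102·Sd^0.62·e^(0.033·RH+0.04·T) = 82.06 μm/a
  sum: 16.07 + 82.06 → r_corr = 98.13 μm/a
98.1 μm/a falls in (80, 200] for carbon steel → category C5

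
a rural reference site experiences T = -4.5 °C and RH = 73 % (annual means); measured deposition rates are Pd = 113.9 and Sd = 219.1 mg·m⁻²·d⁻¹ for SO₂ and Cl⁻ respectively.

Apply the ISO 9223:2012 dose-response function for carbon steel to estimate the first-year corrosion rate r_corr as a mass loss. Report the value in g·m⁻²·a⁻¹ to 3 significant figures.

r_corr = 290 g·m⁻²·a⁻¹

carbon steel: T≤10 °C ⇒ hinge +0.150·(-4.5−10) = -2.1750
  SO₂ term: 1.77·113.9^0.52·exp(0.02·73-2.1750) = 10.16
  Sd branch = 0.102·Sd^0.62·e^(0.033·RH+0.04·T) = 26.78 μm/a
  r_corr = 10.16 + 26.78 = 36.94 μm/a
Convert to mass loss: 36.94 μm/a × 7.85 g/cm³ = 290 g·m⁻²·a⁻¹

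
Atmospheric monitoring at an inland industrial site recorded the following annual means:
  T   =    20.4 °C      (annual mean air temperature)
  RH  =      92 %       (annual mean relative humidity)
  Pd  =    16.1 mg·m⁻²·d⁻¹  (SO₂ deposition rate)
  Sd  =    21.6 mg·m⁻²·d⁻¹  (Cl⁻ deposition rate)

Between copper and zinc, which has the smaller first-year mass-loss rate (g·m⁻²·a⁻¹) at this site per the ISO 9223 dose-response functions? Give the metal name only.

zinc

copper: temperature factor f = -0.080·(10.4) = -0.8320
  Pd branch = 0.0053·Pd^0.26·e^(0.059·RH+f) = 1.082 μm/a
  Sd branch = 0.01025·Sd^0.27·e^(0.036·RH+0.049·T) = 1.752 μm/a
  r_corr = 1.082 + 1.752 = 2.834 μm/a
  mass loss = 2.834 μm/a × 8.96 g/cm³ = 25.39 g·m⁻²·a⁻¹
zinc: temperature factor f = -0.071·(10.4) = -0.7384
  Pd branch = 0.0129·Pd^0.44·e^(0.046·RH+f) = 1.442 μm/a
  Cl⁻ term: 0.0175·21.6^0.57·exp(0.008·92+0.085·20.4) = 1.192
  r_corr = 1.442 + 1.192 = 2.634 μm/a
  mass loss = 2.634 μm/a × 7.14 g/cm³ = 18.81 g·m⁻²·a⁻¹
Ordering by g·m⁻²·a⁻¹: copper (25.4) > zinc (18.8)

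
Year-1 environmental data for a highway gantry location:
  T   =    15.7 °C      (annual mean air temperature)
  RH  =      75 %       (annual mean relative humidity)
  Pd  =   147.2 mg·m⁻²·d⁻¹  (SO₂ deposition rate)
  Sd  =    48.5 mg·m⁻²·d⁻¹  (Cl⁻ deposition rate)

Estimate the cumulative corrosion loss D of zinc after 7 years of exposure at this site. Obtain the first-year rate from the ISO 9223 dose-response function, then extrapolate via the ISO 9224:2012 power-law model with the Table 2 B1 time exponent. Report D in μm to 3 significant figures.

zinc: T>10 °C ⇒ hinge -0.071·(15.7−10) = -0.4047
  SO₂ term: 0.0129·147.2^0.44·exp(0.046·75-0.4047) = 2.438
  Cl⁻ term: 0.0175·48.5^0.57·exp(0.008·75+0.085·15.7) = 1.107
  sum: 2.438 + 1.107 → r_corr = 3.545 μm/a
ISO 9224: D(t) = r_corr · t^b with b = 0.813 (zinc, B1)
  D(7) = 3.545 × 7^0.813 = 3.545 × 4.865 = 17.24 μm

D(7) = 17.2 μm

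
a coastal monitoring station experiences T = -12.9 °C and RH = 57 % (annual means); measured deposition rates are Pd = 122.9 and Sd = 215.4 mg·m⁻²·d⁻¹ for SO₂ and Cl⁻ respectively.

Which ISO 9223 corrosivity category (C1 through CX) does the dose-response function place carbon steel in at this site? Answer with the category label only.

carbon steel: T≤10 °C ⇒ hinge +0.150·(-12.9−10) = -3.4350
  Pd branch = 1.77·Pd^0.52·e^(0.02·RH+f) = 2.177 μm/a
  Cl⁻ term: 0.102·215.4^0.62·exp(0.033·57+0.04·-12.9) = 11.17
  sum: 2.177 + 11.17 → r_corr = 13.35 μm/a
13.3 μm/a falls in (1.3, 25] for carbon steel → category C2

C2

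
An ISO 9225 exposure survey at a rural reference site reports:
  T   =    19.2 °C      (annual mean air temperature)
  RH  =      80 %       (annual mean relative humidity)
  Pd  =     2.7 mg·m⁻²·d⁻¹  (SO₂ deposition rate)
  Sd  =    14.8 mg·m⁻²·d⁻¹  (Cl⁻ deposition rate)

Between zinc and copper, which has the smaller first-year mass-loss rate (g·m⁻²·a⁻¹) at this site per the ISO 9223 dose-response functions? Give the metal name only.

zinc: f(T) = -0.071·(T−10) [T>10 °C] = -0.6532
  Pd branch = 0.0129·Pd^0.44·e^(0.046·RH+f) = 0.412 μm/a
  Cl⁻ term: 0.0175·14.8^0.57·exp(0.008·80+0.085·19.2) = 0.7885
  r_corr = 0.412 + 0.7885 = 1.201 μm/a
  mass loss = 1.201 μm/a × 7.14 g/cm³ = 8.572 g·m⁻²·a⁻¹
copper: temperature factor f = -0.080·(9.2) = -0.7360
  Pd branch = 0.0053·Pd^0.26·e^(0.059·RH+f) = 0.3687 μm/a
  Cl⁻ term: 0.01025·14.8^0.27·exp(0.036·80+0.049·19.2) = 0.9684
  r_corr = 0.3687 + 0.9684 = 1.337 μm/a
  mass loss = 1.337 μm/a × 8.96 g/cm³ = 11.98 g·m⁻²·a⁻¹
Ordering by g·m⁻²·a⁻¹: copper (12) > zinc (8.57)

zinc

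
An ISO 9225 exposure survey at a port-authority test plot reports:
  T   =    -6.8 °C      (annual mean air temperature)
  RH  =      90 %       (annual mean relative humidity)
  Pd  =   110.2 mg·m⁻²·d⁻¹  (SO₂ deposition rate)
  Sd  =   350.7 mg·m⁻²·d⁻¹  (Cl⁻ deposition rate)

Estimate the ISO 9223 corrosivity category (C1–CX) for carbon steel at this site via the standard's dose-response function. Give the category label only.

carbon steel: T≤10 °C ⇒ hinge +0.150·(-6.8−10) = -2.5200
  Pd branch = 1.77·Pd^0.52·e^(0.02·RH+f) = 9.936 μm/a
  Cl⁻ term: 0.102·350.7^0.62·exp(0.033·90+0.04·-6.8) = 57.3
  r_corr = 9.936 + 57.3 = 67.24 μm/a
67.2 μm/a falls in (50, 80] for carbon steel → category C4

C4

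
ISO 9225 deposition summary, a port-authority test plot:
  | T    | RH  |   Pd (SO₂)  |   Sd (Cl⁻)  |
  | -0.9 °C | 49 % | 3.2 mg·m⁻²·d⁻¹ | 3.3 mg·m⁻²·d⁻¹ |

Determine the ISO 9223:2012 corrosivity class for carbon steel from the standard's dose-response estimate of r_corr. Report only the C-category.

C2

carbon steel: f(T) = +0.150·(T−10) [T≤10 °C] = -1.6350
  Pd branch = 1.77·Pd^0.52·e^(0.02·RH+f) = 1.683 μm/a
  Cl⁻ term: 0.102·3.3^0.62·exp(0.033·49+0.04·-0.9) = 1.039
  sum: 1.683 + 1.039 → r_corr = 2.723 μm/a
ISO 9223 Table 2 (carbon steel): 1.3 < 2.72 ≤ 25 μm/a ⇒ C2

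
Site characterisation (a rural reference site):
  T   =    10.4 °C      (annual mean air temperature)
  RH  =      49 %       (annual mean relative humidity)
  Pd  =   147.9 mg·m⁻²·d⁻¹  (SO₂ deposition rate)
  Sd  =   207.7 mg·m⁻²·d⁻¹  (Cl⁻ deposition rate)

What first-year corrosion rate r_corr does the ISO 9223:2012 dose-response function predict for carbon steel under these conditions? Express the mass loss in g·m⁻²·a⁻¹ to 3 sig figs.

carbon steel: temperature factor f = -0.054·(0.4) = -0.0216
  Pd branch = 1.77·Pd^0.52·e^(0.02·RH+f) = 62.03 μm/a
  Sd branch = 0.102·Sd^0.62·e^(0.033·RH+0.04·T) = 21.3 μm/a
  r_corr = 62.03 + 21.3 = 83.33 μm/a
Convert to mass loss: 83.33 μm/a × 7.85 g/cm³ = 654.1 g·m⁻²·a⁻¹

r_corr = 654 g·m⁻²·a⁻¹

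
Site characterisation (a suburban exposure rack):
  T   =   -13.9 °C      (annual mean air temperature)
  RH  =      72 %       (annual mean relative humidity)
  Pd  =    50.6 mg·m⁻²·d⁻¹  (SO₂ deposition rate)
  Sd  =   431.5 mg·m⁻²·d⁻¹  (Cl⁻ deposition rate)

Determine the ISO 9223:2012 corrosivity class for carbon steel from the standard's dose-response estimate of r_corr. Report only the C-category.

carbon steel: T≤10 °C ⇒ hinge +0.150·(-13.9−10) = -3.5850
  SO₂ term: 1.77·50.6^0.52·exp(0.02·72-3.5850) = 1.594
  Cl⁻ term: 0.102·431.5^0.62·exp(0.033·72+0.04·-13.9) = 27.08
  r_corr = 1.594 + 27.08 = 28.68 μm/a
ISO 9223 Table 2 (carbon steel): 25 < 28.7 ≤ 50 μm/a ⇒ C3

C3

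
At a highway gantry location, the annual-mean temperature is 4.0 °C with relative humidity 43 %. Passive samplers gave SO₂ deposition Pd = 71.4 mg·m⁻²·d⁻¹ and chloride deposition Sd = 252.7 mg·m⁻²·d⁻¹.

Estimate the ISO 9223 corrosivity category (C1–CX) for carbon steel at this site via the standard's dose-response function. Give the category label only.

C3

carbon steel: temperature factor f = +0.150·(-6.0) = -0.9000
  sulphur-dioxide contribution → 15.65 μm/a
  chloride contribution → 15.27 μm/a
  ⇒ r_corr(carbon steel) = 30.92 μm/a
ISO 9223 Table 2 (carbon steel): 25 < 30.9 ≤ 50 μm/a ⇒ C3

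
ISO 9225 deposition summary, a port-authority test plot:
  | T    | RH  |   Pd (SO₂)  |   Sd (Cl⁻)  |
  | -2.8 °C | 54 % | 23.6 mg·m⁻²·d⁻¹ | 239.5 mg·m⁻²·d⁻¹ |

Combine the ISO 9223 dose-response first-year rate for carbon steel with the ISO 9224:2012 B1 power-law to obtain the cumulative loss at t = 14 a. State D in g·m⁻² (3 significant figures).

carbon steel: T≤10 °C ⇒ hinge +0.150·(-2.8−10) = -1.9200
  SO₂ term: 1.77·23.6^0.52·exp(0.02·54-1.9200) = 3.954
  Cl⁻ term: 0.102·239.5^0.62·exp(0.033·54+0.04·-2.8) = 16.18
  r_corr = 3.954 + 16.18 = 20.14 μm/a
Long-term exponent b (ISO 9224 Table 2, B1) = 0.523
  D(14) = 20.14 × 14^0.523 = 20.14 × 3.976 = 80.06 μm
  Mass loss = 80.06 μm × 7.85 g/cm³ = 628.5 g·m⁻²

D(14) = 628 g·m⁻²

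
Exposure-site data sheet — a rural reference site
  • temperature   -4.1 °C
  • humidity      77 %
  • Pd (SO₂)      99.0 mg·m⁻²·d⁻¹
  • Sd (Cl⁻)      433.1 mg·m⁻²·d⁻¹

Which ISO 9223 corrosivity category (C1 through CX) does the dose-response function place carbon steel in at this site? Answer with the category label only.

carbon steel: temperature factor f = +0.150·(-14.1) = -2.1150
  Pd branch = 1.77·Pd^0.52·e^(0.02·RH+f) = 10.86 μm/a
  Sd branch = 0.102·Sd^0.62·e^(0.033·RH+0.04·T) = 47.38 μm/a
  r_corr = 10.86 + 47.38 = 58.24 μm/a
ISO 9223 Table 2 (carbon steel): 50 < 58.2 ≤ 80 μm/a ⇒ C4

C4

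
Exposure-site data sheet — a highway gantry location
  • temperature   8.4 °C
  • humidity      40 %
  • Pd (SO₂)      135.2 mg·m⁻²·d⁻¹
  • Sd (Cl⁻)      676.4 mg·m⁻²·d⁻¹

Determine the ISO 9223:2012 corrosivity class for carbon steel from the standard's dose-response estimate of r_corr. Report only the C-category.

carbon steel: temperature factor f = +0.150·(-1.6) = -0.2400
  sulphur-dioxide contribution → 39.75 μm/a
  chloride contribution → 30.38 μm/a
  ⇒ r_corr(carbon steel) = 70.12 μm/a
ISO 9223 Table 2 (carbon steel): 50 < 70.1 ≤ 80 μm/a ⇒ C4

C4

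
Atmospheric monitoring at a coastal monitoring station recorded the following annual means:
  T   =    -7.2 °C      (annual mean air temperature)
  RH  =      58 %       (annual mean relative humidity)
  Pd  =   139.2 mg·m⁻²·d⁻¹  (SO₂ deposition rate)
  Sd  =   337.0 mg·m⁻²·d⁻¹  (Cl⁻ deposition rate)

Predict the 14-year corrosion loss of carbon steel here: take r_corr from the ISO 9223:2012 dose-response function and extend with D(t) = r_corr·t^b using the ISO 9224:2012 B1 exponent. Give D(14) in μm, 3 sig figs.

carbon steel: f(T) = +0.150·(T−10) [T≤10 °C] = -2.5800
  SO₂ term: 1.77·139.2^0.52·exp(0.02·58-2.5800) = 5.571
  Sd branch = 0.102·Sd^0.62·e^(0.033·RH+0.04·T) = 19.14 μm/a
  sum: 5.571 + 19.14 → r_corr = 24.71 μm/a
Long-term exponent b (ISO 9224 Table 2, B1) = 0.523
  D(14) = 24.71 × 14^0.523 = 24.71 × 3.976 = 98.24 μm

D(14) = 98.2 μm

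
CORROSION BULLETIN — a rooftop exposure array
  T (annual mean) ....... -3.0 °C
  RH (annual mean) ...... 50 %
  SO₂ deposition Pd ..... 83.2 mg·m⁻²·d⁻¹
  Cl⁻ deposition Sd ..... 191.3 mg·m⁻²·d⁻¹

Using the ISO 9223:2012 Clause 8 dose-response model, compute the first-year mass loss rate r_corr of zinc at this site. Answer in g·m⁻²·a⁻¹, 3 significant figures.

r_corr = 6.81 g·m⁻²·a⁻¹

zinc: T≤10 °C ⇒ hinge +0.038·(-3.0−10) = -0.4940
  SO₂ term: 0.0129·83.2^0.44·exp(0.046·50-0.4940) = 0.5493
  Cl⁻ term: 0.0175·191.3^0.57·exp(0.008·50+0.085·-3.0) = 0.4042
  sum: 0.5493 + 0.4042 → r_corr = 0.9535 μm/a
Convert to mass loss: 0.9535 μm/a × 7.14 g/cm³ = 6.808 g·m⁻²·a⁻¹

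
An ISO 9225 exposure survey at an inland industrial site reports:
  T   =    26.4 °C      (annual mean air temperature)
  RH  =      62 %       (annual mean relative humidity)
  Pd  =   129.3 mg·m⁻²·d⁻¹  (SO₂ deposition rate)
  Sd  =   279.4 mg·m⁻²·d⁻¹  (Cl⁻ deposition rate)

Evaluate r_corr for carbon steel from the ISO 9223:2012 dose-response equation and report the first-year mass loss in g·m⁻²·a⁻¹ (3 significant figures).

carbon steel: f(T) = -0.054·(T−10) [T>10 °C] = -0.8856
  Pd branch = 1.77·Pd^0.52·e^(0.02·RH+f) = 31.62 μm/a
  Sd branch = 0.102·Sd^0.62·e^(0.033·RH+0.04·T) = 74.55 μm/a
  sum: 31.62 + 74.55 → r_corr = 106.2 μm/a
Convert to mass loss: 106.2 μm/a × 7.85 g/cm³ = 833.4 g·m⁻²·a⁻¹

r_corr = 833 g·m⁻²·a⁻¹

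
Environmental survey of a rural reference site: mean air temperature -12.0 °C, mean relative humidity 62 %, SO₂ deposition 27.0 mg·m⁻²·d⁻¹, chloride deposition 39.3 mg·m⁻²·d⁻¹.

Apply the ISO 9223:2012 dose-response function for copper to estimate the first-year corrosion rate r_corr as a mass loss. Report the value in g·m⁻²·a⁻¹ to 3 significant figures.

copper: T≤10 °C ⇒ hinge +0.126·(-12.0−10) = -2.7720
  sulphur-dioxide contribution → 0.03028 μm/a
  chloride contribution → 0.143 μm/a
  total first-year rate 0.1732 μm/a
Convert to mass loss: 0.1732 μm/a × 8.96 g/cm³ = 1.552 g·m⁻²·a⁻¹

r_corr = 1.55 g·m⁻²·a⁻¹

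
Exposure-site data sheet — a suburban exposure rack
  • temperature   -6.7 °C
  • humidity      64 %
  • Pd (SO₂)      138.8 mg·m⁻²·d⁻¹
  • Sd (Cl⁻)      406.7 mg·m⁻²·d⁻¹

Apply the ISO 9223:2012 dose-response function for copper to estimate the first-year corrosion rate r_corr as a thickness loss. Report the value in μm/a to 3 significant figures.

copper: f(T) = +0.126·(T−10) [T≤10 °C] = -2.1042
  Pd branch = 0.0053·Pd^0.26·e^(0.059·RH+f) = 0.1017 μm/a
  Cl⁻ term: 0.01025·406.7^0.27·exp(0.036·64+0.049·-6.7) = 0.3743
  sum: 0.1017 + 0.3743 → r_corr = 0.476 μm/a

r_corr = 0.476 μm/a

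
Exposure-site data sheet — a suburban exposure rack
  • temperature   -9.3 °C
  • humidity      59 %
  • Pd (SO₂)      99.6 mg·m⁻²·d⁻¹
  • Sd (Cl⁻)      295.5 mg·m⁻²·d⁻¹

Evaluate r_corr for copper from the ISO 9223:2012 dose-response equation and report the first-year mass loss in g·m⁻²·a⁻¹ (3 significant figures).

r_corr = 2.71 g·m⁻²·a⁻¹

copper: temperature factor f = +0.126·(-19.3) = -2.4318
  Pd branch = 0.0053·Pd^0.26·e^(0.059·RH+f) = 0.05006 μm/a
  Cl⁻ term: 0.01025·295.5^0.27·exp(0.036·59+0.049·-9.3) = 0.2525
  sum: 0.05006 + 0.2525 → r_corr = 0.3026 μm/a
Convert to mass loss: 0.3026 μm/a × 8.96 g/cm³ = 2.711 g·m⁻²·a⁻¹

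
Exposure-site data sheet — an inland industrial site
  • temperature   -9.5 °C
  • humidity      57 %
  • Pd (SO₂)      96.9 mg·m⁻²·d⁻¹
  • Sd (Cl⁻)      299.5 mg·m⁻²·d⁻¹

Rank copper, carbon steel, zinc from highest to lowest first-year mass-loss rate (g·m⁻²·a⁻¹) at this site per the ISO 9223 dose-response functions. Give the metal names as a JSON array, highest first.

copper: T≤10 °C ⇒ hinge +0.126·(-9.5−10) = -2.4570
  SO₂ term: 0.0053·96.9^0.26·exp(0.059·57-2.4570) = 0.04307
  Cl⁻ term: 0.01025·299.5^0.27·exp(0.036·57+0.049·-9.5) = 0.2335
  sum: 0.04307 + 0.2335 → r_corr = 0.2766 μm/a
  mass loss = 0.2766 μm/a × 8.96 g/cm³ = 2.478 g·m⁻²·a⁻¹
carbon steel: temperature factor f = +0.150·(-19.5) = -2.9250
  Pd branch = 1.77·Pd^0.52·e^(0.02·RH+f) = 3.204 μm/a
  Sd branch = 0.102·Sd^0.62·e^(0.033·RH+0.04·T) = 15.7 μm/a
  sum: 3.204 + 15.7 → r_corr = 18.9 μm/a
  mass loss = 18.9 μm/a × 7.85 g/cm³ = 148.4 g·m⁻²·a⁻¹
zinc: temperature factor f = +0.038·(-19.5) = -0.7410
  Pd branch = 0.0129·Pd^0.44·e^(0.046·RH+f) = 0.6331 μm/a
  Sd branch = 0.0175·Sd^0.57·e^(0.008·RH+0.085·T) = 0.3176 μm/a
  r_corr = 0.6331 + 0.3176 = 0.9507 μm/a
  mass loss = 0.9507 μm/a × 7.14 g/cm³ = 6.788 g·m⁻²·a⁻¹
Ordering by g·m⁻²·a⁻¹: carbon steel (148) > zinc (6.79) > copper (2.48)

["carbon steel", "zinc", "copper"]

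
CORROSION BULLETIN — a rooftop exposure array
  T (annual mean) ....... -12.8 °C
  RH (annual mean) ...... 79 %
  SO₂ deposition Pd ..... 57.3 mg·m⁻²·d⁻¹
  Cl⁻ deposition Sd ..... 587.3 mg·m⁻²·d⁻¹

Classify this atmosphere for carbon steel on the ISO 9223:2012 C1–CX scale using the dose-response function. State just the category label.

C3

carbon steel: temperature factor f = +0.150·(-22.8) = -3.4200
  Pd branch = 1.77·Pd^0.52·e^(0.02·RH+f) = 2.307 μm/a
  Cl⁻ term: 0.102·587.3^0.62·exp(0.033·79+0.04·-12.8) = 43.17
  sum: 2.307 + 43.17 → r_corr = 45.47 μm/a
45.5 μm/a falls in (25, 50] for carbon steel → category C3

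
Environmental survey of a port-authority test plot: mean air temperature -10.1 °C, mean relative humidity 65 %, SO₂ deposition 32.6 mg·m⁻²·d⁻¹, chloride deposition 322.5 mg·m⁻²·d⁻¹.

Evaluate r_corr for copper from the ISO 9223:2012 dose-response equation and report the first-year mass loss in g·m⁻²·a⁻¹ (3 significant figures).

r_corr = 3.20 g·m⁻²·a⁻¹

copper: f(T) = +0.126·(T−10) [T≤10 °C] = -2.5326
  SO₂ term: 0.0053·32.6^0.26·exp(0.059·65-2.5326) = 0.04823
  Cl⁻ term: 0.01025·322.5^0.27·exp(0.036·65+0.049·-10.1) = 0.3086
  sum: 0.04823 + 0.3086 → r_corr = 0.3568 μm/a
Convert to mass loss: 0.3568 μm/a × 8.96 g/cm³ = 3.197 g·m⁻²·a⁻¹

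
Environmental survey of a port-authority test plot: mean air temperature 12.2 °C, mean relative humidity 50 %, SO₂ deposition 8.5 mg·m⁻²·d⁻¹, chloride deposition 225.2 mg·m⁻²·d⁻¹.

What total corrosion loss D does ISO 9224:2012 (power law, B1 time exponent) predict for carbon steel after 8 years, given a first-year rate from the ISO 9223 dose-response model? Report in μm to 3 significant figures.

carbon steel: T>10 °C ⇒ hinge -0.054·(12.2−10) = -0.1188
  sulphur-dioxide contribution → 13 μm/a
  chloride contribution → 24.87 μm/a
  ⇒ r_corr(carbon steel) = 37.87 μm/a
ISO 9224: D(t) = r_corr · t^b with b = 0.523 (carbon steel, B1)
  D(8) = 37.87 × 8^0.523 = 37.87 × 2.967 = 112.4 μm

D(8) = 112 μm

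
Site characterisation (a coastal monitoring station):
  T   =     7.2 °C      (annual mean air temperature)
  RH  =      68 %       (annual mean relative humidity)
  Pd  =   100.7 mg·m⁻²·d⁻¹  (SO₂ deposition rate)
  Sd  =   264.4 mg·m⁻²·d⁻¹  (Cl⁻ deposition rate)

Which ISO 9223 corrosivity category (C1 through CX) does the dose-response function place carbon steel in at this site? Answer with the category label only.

C5

carbon steel: temperature factor f = +0.150·(-2.8) = -0.4200
  sulphur-dioxide contribution → 49.86 μm/a
  chloride contribution → 40.74 μm/a
  total first-year rate 90.61 μm/a
90.6 μm/a falls in (80, 200] for carbon steel → category C5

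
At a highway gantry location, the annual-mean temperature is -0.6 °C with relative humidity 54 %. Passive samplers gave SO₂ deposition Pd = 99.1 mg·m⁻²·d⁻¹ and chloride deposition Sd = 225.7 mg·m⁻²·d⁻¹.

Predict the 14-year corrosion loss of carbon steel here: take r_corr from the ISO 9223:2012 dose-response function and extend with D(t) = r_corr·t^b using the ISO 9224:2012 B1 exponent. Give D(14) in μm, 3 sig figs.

carbon steel: f(T) = +0.150·(T−10) [T≤10 °C] = -1.5900
  Pd branch = 1.77·Pd^0.52·e^(0.02·RH+f) = 11.6 μm/a
  Cl⁻ term: 0.102·225.7^0.62·exp(0.033·54+0.04·-0.6) = 17.03
  sum: 11.6 + 17.03 → r_corr = 28.63 μm/a
Long-term exponent b (ISO 9224 Table 2, B1) = 0.523
  D(14) = 28.63 × 14^0.523 = 28.63 × 3.976 = 113.8 μm

D(14) = 114 μm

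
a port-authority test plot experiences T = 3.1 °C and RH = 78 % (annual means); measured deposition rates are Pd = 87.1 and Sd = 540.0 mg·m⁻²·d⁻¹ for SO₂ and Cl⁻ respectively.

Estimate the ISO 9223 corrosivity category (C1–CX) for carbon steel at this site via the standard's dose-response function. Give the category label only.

C5

carbon steel: f(T) = +0.150·(T−10) [T≤10 °C] = -1.0350
  Pd branch = 1.77·Pd^0.52·e^(0.02·RH+f) = 30.53 μm/a
  Cl⁻ term: 0.102·540.0^0.62·exp(0.033·78+0.04·3.1) = 74.89
  r_corr = 30.53 + 74.89 = 105.4 μm/a
ISO 9223 Table 2 (carbon steel): 80 < 105 ≤ 200 μm/a ⇒ C5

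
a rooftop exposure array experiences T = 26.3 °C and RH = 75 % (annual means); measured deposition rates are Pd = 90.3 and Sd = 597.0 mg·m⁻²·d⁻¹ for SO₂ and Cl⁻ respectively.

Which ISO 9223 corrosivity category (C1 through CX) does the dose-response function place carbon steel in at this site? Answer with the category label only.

carbon steel: T>10 °C ⇒ hinge -0.054·(26.3−10) = -0.8802
  SO₂ term: 1.77·90.3^0.52·exp(0.02·75-0.8802) = 34.21
  Cl⁻ term: 0.102·597.0^0.62·exp(0.033·75+0.04·26.3) = 182.6
  r_corr = 34.21 + 182.6 = 216.8 μm/a
Category bounds: 200…700 μm/a bracket r_corr ⇒ CX

CX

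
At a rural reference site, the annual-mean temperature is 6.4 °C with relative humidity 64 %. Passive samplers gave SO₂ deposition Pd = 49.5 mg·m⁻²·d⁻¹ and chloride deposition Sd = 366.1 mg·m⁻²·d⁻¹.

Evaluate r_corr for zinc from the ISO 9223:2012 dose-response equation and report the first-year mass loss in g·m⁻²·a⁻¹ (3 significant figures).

r_corr = 18.9 g·m⁻²·a⁻¹

zinc: T≤10 °C ⇒ hinge +0.038·(6.4−10) = -0.1368
  Pd branch = 0.0129·Pd^0.44·e^(0.046·RH+f) = 1.19 μm/a
  Cl⁻ term: 0.0175·366.1^0.57·exp(0.008·64+0.085·6.4) = 1.455
  sum: 1.19 + 1.455 → r_corr = 2.645 μm/a
Convert to mass loss: 2.645 μm/a × 7.14 g/cm³ = 18.88 g·m⁻²·a⁻¹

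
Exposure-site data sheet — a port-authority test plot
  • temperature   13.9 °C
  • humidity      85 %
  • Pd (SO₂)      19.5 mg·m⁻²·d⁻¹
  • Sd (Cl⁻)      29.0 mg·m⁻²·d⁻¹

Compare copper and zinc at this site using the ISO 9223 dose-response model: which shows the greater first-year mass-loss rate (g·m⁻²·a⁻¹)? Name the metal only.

copper

copper: f(T) = -0.080·(T−10) [T>10 °C] = -0.3120
  sulphur-dioxide contribution → 1.265 μm/a
  chloride contribution → 1.072 μm/a
  ⇒ r_corr(copper) = 2.338 μm/a
  mass loss = 2.338 μm/a × 8.96 g/cm³ = 20.94 g·m⁻²·a⁻¹
zinc: T>10 °C ⇒ hinge -0.071·(13.9−10) = -0.2769
  sulphur-dioxide contribution → 1.803 μm/a
  chloride contribution → 0.7674 μm/a
  total first-year rate 2.571 μm/a
  mass loss = 2.571 μm/a × 7.14 g/cm³ = 18.35 g·m⁻²·a⁻¹
Ordering by g·m⁻²·a⁻¹: copper (20.9) > zinc (18.4)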